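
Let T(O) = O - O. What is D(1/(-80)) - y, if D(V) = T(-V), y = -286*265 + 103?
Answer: 75687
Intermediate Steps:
y = -75687 (y = -75790 + 103 = -75687)
T(O) = 0
D(V) = 0
D(1/(-80)) - y = 0 - 1*(-75687) = 0 + 75687 = 75687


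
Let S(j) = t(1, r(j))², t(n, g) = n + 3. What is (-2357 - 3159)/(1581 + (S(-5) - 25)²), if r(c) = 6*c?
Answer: -2758/831 ≈ -3.3189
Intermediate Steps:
t(n, g) = 3 + n
S(j) = 16 (S(j) = (3 + 1)² = 4² = 16)
(-2357 - 3159)/(1581 + (S(-5) - 25)²) = (-2357 - 3159)/(1581 + (16 - 25)²) = -5516/(1581 + (-9)²) = -5516/(1581 + 81) = -5516/1662 = -5516*1/1662 = -2758/831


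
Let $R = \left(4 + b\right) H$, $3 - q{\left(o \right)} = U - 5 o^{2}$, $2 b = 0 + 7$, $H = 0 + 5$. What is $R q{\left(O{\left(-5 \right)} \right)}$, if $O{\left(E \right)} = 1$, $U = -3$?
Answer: $\frac{825}{2} \approx 412.5$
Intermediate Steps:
$H = 5$
$b = \frac{7}{2}$ ($b = \frac{0 + 7}{2} = \frac{1}{2} \cdot 7 = \frac{7}{2} \approx 3.5$)
$q{\left(o \right)} = 6 + 5 o^{2}$ ($q{\left(o \right)} = 3 - \left(-3 - 5 o^{2}\right) = 3 + \left(3 + 5 o^{2}\right) = 6 + 5 o^{2}$)
$R = \frac{75}{2}$ ($R = \left(4 + \frac{7}{2}\right) 5 = \frac{15}{2} \cdot 5 = \frac{75}{2} \approx 37.5$)
$R q{\left(O{\left(-5 \right)} \right)} = \frac{75 \left(6 + 5 \cdot 1^{2}\right)}{2} = \frac{75 \left(6 + 5 \cdot 1\right)}{2} = \frac{75 \left(6 + 5\right)}{2} = \frac{75}{2} \cdot 11 = \frac{825}{2}$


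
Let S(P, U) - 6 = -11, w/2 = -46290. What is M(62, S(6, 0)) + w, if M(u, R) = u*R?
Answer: -92890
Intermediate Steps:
w = -92580 (w = 2*(-46290) = -92580)
S(P, U) = -5 (S(P, U) = 6 - 11 = -5)
M(u, R) = R*u
M(62, S(6, 0)) + w = -5*62 - 92580 = -310 - 92580 = -92890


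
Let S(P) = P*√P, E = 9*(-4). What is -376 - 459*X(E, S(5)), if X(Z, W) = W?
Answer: -376 - 2295*√5 ≈ -5507.8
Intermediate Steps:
E = -36
S(P) = P^(3/2)
-376 - 459*X(E, S(5)) = -376 - 2295*√5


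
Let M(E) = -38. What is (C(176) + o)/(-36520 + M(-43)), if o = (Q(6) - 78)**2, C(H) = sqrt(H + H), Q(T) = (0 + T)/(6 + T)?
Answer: -24025/146232 - 2*sqrt(22)/18279 ≈ -0.16481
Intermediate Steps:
Q(T) = T/(6 + T)
C(H) = sqrt(2)*sqrt(H) (C(H) = sqrt(2*H) = sqrt(2)*sqrt(H))
o = 24025/4 (o = (6/(6 + 6) - 78)**2 = (6/12 - 78)**2 = (6*(1/12) - 78)**2 = (1/2 - 78)**2 = (-155/2)**2 = 24025/4 ≈ 6006.3)
(C(176) + o)/(-36520 + M(-43)) = (sqrt(2)*sqrt(176) + 24025/4)/(-36520 - 38) = (sqrt(2)*(4*sqrt(11)) + 24025/4)/(-36558) = (4*sqrt(22) + 24025/4)*(-1/36558) = (24025/4 + 4*sqrt(22))*(-1/36558) = -24025/146232 - 2*sqrt(22)/18279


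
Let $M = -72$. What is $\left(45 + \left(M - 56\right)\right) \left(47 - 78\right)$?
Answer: $2573$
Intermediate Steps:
$\left(45 + \left(M - 56\right)\right) \left(47 - 78\right) = \left(45 - 128\right) \left(47 - 78\right) = \left(45 - 128\right) \left(-31\right) = \left(-83\right) \left(-31\right) = 2573$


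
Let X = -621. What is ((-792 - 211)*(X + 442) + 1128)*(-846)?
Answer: -152842590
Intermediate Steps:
((-792 - 211)*(X + 442) + 1128)*(-846) = ((-792 - 211)*(-621 + 442) + 1128)*(-846) = (-1003*(-179) + 1128)*(-846) = (179537 + 1128)*(-846) = 180665*(-846) = -152842590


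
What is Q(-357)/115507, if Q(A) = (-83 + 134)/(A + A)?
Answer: -1/1617098 ≈ -6.1839e-7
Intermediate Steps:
Q(A) = 51/(2*A) (Q(A) = 51/((2*A)) = 51*(1/(2*A)) = 51/(2*A))
Q(-357)/115507 = ((51/2)/(-357))/115507 = ((51/2)*(-1/357))*(1/115507) = -1/14*1/115507 = -1/1617098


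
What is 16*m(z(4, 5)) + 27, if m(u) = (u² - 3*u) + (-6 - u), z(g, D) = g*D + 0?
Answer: 5051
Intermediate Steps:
z(g, D) = D*g (z(g, D) = D*g + 0 = D*g)
m(u) = -6 + u² - 4*u
16*m(z(4, 5)) + 27 = 16*(-6 + (5*4)² - 20*4) + 27 = 16*(-6 + 20² - 4*20) + 27 = 16*(-6 + 400 - 80) + 27 = 16*314 + 27 = 5024 + 27 = 5051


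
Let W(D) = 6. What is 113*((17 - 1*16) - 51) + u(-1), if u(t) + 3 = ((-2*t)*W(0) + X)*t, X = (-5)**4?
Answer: -6290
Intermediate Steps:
X = 625
u(t) = -3 + t*(625 - 12*t) (u(t) = -3 + (-2*t*6 + 625)*t = -3 + (-12*t + 625)*t = -3 + (625 - 12*t)*t = -3 + t*(625 - 12*t))
113*((17 - 1*16) - 51) + u(-1) = 113*((17 - 1*16) - 51) + (-3 - 12*(-1)**2 + 625*(-1)) = 113*((17 - 16) - 51) + (-3 - 12*1 - 625) = 113*(1 - 51) + (-3 - 12 - 625) = 113*(-50) - 640 = -5650 - 640 = -6290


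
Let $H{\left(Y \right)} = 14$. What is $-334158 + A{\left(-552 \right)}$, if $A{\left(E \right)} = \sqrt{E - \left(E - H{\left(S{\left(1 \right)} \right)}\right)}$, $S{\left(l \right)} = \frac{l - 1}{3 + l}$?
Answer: $-334158 + \sqrt{14} \approx -3.3415 \cdot 10^{5}$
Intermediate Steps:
$S{\left(l \right)} = \frac{-1 + l}{3 + l}$
$A{\left(E \right)} = \sqrt{14}$ ($A{\left(E \right)} = \sqrt{E - \left(-14 + E\right)} = \sqrt{14}$)
$-334158 + A{\left(-552 \right)} = -334158 + \sqrt{14}$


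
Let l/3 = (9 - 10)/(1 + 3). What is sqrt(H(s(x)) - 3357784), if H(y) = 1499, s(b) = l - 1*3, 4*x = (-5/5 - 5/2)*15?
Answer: I*sqrt(3356285) ≈ 1832.0*I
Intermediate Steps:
l = -3/4 (l = 3*((9 - 10)/(1 + 3)) = 3*(-1/4) = -3/4 ≈ -0.75000)
x = -105/8 (x = ((-5/5 - 5/2)*15)/4 = ((-5*1/5 - 5*1/2)*15)/4 = ((-1 - 5/2)*15)/4 = (-7/2*15)/4 = (1/4)*(-105/2) = -105/8 ≈ -13.125)
s(b) = -15/4 (s(b) = -3/4 - 1*3 = -3/4 - 3 = -15/4)
sqrt(H(s(x)) - 3357784) = sqrt(1499 - 3357784) = sqrt(-3356285) = I*sqrt(3356285)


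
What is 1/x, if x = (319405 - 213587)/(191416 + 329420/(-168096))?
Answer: 8043983629/4446895632 ≈ 1.8089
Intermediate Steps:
x = 4446895632/8043983629 (x = 105818/(191416 + 329420*(-1/168096)) = 105818/(191416 - 82355/42024) = 105818/(8043983629/42024) = 105818*(42024/8043983629) = 4446895632/8043983629 ≈ 0.55282)
1/x = 1/(4446895632/8043983629) = 8043983629/4446895632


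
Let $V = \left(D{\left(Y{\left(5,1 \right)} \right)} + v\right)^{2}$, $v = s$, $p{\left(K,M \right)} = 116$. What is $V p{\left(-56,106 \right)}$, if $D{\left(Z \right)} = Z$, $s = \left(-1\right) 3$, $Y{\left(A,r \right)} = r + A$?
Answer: $1044$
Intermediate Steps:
$Y{\left(A,r \right)} = A + r$
$s = -3$
$v = -3$
$V = 9$ ($V = \left(\left(5 + 1\right) - 3\right)^{2} = \left(6 - 3\right)^{2} = 3^{2} = 9$)
$V p{\left(-56,106 \right)} = 9 \cdot 116 = 1044$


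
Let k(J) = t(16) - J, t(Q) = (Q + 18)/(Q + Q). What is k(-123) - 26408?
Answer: -420543/16 ≈ -26284.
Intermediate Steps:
t(Q) = (18 + Q)/(2*Q) (t(Q) = (18 + Q)/((2*Q)) = (18 + Q)*(1/(2*Q)) = (18 + Q)/(2*Q))
k(J) = 17/16 - J (k(J) = (1/2)*(18 + 16)/16 - J = (1/2)*(1/16)*34 - J = 17/16 - J)
k(-123) - 26408 = (17/16 - 1*(-123)) - 26408 = (17/16 + 123) - 26408 = 1985/16 - 26408 = -420543/16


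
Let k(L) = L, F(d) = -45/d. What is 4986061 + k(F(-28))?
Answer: 139609753/28 ≈ 4.9861e+6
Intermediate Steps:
4986061 + k(F(-28)) = 4986061 - 45/(-28) = 4986061 - 45*(-1/28) = 4986061 + 45/28 = 139609753/28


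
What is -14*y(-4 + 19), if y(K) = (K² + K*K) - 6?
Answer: -6216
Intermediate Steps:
y(K) = -6 + 2*K² (y(K) = (K² + K²) - 6 = 2*K² - 6 = -6 + 2*K²)
-14*y(-4 + 19) = -14*(-6 + 2*(-4 + 19)²) = -14*(-6 + 2*15²) = -14*(-6 + 2*225) = -14*(-6 + 450) = -14*444 = -6216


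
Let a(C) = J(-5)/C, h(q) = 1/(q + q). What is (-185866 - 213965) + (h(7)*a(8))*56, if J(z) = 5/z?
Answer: -799663/2 ≈ -3.9983e+5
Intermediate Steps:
h(q) = 1/(2*q)
a(C) = -1/C (a(C) = (5/(-5))/C = (5*(-⅕))/C = -1/C)
(-185866 - 213965) + (h(7)*a(8))*56 = (-185866 - 213965) + (((½)/7)*(-1/8))*56 = -399831 + (((½)*(⅐))*(-1*⅛))*56 = -399831 + ((1/14)*(-⅛))*56 = -399831 - 1/112*56 = -399831 - ½ = -799663/2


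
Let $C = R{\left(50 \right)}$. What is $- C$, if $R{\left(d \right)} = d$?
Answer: $-50$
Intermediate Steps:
$C = 50$
$- C = \left(-1\right) 50 = -50$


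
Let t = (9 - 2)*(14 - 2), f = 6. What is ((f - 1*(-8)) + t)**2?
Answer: 9604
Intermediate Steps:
t = 84 (t = 7*12 = 84)
((f - 1*(-8)) + t)**2 = ((6 - 1*(-8)) + 84)**2 = ((6 + 8) + 84)**2 = (14 + 84)**2 = 98**2 = 9604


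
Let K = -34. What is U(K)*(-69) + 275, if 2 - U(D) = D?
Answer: -2209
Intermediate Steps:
U(D) = 2 - D
U(K)*(-69) + 275 = (2 - 1*(-34))*(-69) + 275 = (2 + 34)*(-69) + 275 = 36*(-69) + 275 = -2484 + 275 = -2209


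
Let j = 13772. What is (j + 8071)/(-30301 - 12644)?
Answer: -7281/14315 ≈ -0.50863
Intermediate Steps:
(j + 8071)/(-30301 - 12644) = (13772 + 8071)/(-30301 - 12644) = 21843/(-42945) = 21843*(-1/42945) = -7281/14315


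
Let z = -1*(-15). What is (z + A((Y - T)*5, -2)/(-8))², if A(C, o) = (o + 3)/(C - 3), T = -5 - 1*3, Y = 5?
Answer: 55338721/246016 ≈ 224.94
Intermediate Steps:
T = -8 (T = -5 - 3 = -8)
z = 15
A(C, o) = (3 + o)/(-3 + C)
(z + A((Y - T)*5, -2)/(-8))² = (15 + ((3 - 2)/(-3 + (5 - 1*(-8))*5))/(-8))² = (15 + (1/(-3 + (5 + 8)*5))*(-⅛))² = (15 + (1/(-3 + 13*5))*(-⅛))² = (15 + (1/(-3 + 65))*(-⅛))² = (15 + (1/62)*(-⅛))² = (15 - 1/496)² = (7439/496)² = 55338721/246016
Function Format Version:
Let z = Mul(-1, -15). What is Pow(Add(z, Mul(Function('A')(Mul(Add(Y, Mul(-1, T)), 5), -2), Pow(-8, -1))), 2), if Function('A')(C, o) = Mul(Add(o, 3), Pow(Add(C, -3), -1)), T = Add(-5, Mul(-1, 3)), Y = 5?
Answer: Rational(55338721, 246016) ≈ 224.94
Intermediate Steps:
T = -8 (T = Add(-5, -3) = -8)
z = 15
Function('A')(C, o) = Mul(Pow(Add(-3, C), -1), Add(3, o)) (Function('A')(C, o) = Mul(Add(3, o), Pow(Add(-3, C), -1)) = Mul(Pow(Add(-3, C), -1), Add(3, o)))
Pow(Add(z, Mul(Function('A')(Mul(Add(Y, Mul(-1, T)), 5), -2), Pow(-8, -1))), 2) = Pow(Add(15, Mul(Mul(Pow(Add(-3, Mul(Add(5, Mul(-1, -8)), 5)), -1), Add(3, -2)), Pow(-8, -1))), 2) = Pow(Add(15, Mul(Mul(Pow(Add(-3, Mul(Add(5, 8), 5)), -1), 1), Rational(-1, 8))), 2) = Pow(Add(15, Mul(Mul(Pow(Add(-3, Mul(13, 5)), -1), 1), Rational(-1, 8))), 2) = Pow(Add(15, Mul(Mul(Pow(Add(-3, 65), -1), 1), Rational(-1, 8))), 2) = Pow(Add(15, Mul(Mul(Pow(62, -1), 1), Rational(-1, 8))), 2) = Pow(Add(15, Mul(Mul(Rational(1, 62), 1), Rational(-1, 8))), 2) = Pow(Add(15, Mul(Rational(1, 62), Rational(-1, 8))), 2) = Pow(Add(15, Rational(-1, 496)), 2) = Pow(Rational(7439, 496), 2) = Rational(55338721, 246016)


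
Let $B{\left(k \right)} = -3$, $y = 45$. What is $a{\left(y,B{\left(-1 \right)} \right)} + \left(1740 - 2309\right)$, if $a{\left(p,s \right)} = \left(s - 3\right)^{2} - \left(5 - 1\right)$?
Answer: $-537$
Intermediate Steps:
$a{\left(p,s \right)} = -4 + \left(-3 + s\right)^{2}$ ($a{\left(p,s \right)} = \left(-3 + s\right)^{2} - \left(5 - 1\right) = \left(-3 + s\right)^{2} - 4 = -4 + \left(-3 + s\right)^{2}$)
$a{\left(y,B{\left(-1 \right)} \right)} + \left(1740 - 2309\right) = \left(-4 + \left(-3 - 3\right)^{2}\right) + \left(1740 - 2309\right) = \left(-4 + \left(-6\right)^{2}\right) - 569 = \left(-4 + 36\right) - 569 = 32 - 569 = -537$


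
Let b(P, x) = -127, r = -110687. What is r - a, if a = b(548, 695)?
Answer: -110560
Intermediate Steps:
a = -127
r - a = -110687 - 1*(-127) = -110687 + 127 = -110560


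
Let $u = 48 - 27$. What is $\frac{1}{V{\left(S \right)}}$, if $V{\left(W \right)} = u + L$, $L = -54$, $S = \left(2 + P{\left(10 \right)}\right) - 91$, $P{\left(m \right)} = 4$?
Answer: $- \frac{1}{33} \approx -0.030303$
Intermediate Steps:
$u = 21$
$S = -85$ ($S = \left(2 + 4\right) - 91 = 6 - 91 = -85$)
$V{\left(W \right)} = -33$ ($V{\left(W \right)} = 21 - 54 = -33$)
$\frac{1}{V{\left(S \right)}} = \frac{1}{-33} = - \frac{1}{33}$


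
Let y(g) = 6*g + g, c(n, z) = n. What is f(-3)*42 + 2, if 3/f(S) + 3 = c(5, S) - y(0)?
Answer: 65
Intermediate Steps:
y(g) = 7*g
f(S) = 3/2 (f(S) = 3/(-3 + (5 - 7*0)) = 3/(-3 + (5 - 1*0)) = 3/(-3 + (5 + 0)) = 3/(-3 + 5) = 3/2)
f(-3)*42 + 2 = (3/2)*42 + 2 = 63 + 2 = 65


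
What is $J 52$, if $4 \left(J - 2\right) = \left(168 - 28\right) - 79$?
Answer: $897$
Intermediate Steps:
$J = \frac{69}{4}$ ($J = 2 + \frac{\left(168 - 28\right) - 79}{4} = 2 + \frac{140 - 79}{4} = 2 + \frac{1}{4} \cdot 61 = 2 + \frac{61}{4} = \frac{69}{4} \approx 17.25$)
$J 52 = \frac{69}{4} \cdot 52 = 897$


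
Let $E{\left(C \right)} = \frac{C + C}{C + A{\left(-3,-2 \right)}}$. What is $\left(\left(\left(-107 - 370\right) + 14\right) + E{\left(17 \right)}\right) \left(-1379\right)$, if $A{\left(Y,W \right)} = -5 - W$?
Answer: $635128$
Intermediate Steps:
$E{\left(C \right)} = \frac{2 C}{-3 + C}$ ($E{\left(C \right)} = \frac{C + C}{C - 3} = \frac{2 C}{C + \left(-5 + 2\right)} = \frac{2 C}{C - 3} = \frac{2 C}{-3 + C}$)
$\left(\left(\left(-107 - 370\right) + 14\right) + E{\left(17 \right)}\right) \left(-1379\right) = \left(\left(\left(-107 - 370\right) + 14\right) + 2 \cdot 17 \frac{1}{-3 + 17}\right) \left(-1379\right) = \left(\left(-477 + 14\right) + 2 \cdot 17 \cdot \frac{1}{14}\right) \left(-1379\right) = \left(-463 + 2 \cdot 17 \cdot \frac{1}{14}\right) \left(-1379\right) = \left(-463 + \frac{17}{7}\right) \left(-1379\right) = \left(- \frac{3224}{7}\right) \left(-1379\right) = 635128$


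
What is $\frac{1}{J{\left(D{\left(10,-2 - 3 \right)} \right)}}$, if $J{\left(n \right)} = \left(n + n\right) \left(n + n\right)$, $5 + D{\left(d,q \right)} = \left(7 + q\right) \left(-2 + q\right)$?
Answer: $\frac{1}{1444} \approx 0.00069252$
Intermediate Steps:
$D{\left(d,q \right)} = -5 + \left(-2 + q\right) \left(7 + q\right)$ ($D{\left(d,q \right)} = -5 + \left(7 + q\right) \left(-2 + q\right) = -5 + \left(-2 + q\right) \left(7 + q\right)$)
$J{\left(n \right)} = 4 n^{2}$ ($J{\left(n \right)} = 2 n 2 n = 4 n^{2}$)
$\frac{1}{J{\left(D{\left(10,-2 - 3 \right)} \right)}} = \frac{1}{4 \left(-19 + \left(-2 - 3\right)^{2} + 5 \left(-2 - 3\right)\right)^{2}} = \frac{1}{4 \left(-19 + \left(-5\right)^{2} + 5 \left(-5\right)\right)^{2}} = \frac{1}{4 \left(-19 + 25 - 25\right)^{2}} = \frac{1}{4 \left(-19\right)^{2}} = \frac{1}{4 \cdot 361} = \frac{1}{1444}$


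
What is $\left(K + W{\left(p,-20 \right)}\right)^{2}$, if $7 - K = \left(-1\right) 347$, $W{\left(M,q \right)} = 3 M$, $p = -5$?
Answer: $114921$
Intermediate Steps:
$K = 354$ ($K = 7 - \left(-1\right) 347 = 7 - -347 = 7 + 347 = 354$)
$\left(K + W{\left(p,-20 \right)}\right)^{2} = \left(354 + 3 \left(-5\right)\right)^{2} = \left(354 - 15\right)^{2} = 339^{2} = 114921$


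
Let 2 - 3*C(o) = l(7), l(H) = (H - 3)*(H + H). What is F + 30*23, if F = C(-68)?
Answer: 672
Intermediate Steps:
l(H) = 2*H*(-3 + H) (l(H) = (-3 + H)*(2*H) = 2*H*(-3 + H))
C(o) = -18 (C(o) = ⅔ - 2*7*(-3 + 7)/3 = ⅔ - 2*7*4/3 = ⅔ - ⅓*56 = ⅔ - 56/3 = -18)
F = -18
F + 30*23 = -18 + 30*23 = -18 + 690 = 672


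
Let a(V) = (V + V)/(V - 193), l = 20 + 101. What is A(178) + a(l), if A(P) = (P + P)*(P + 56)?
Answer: 2998823/36 ≈ 83301.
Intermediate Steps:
A(P) = 2*P*(56 + P) (A(P) = (2*P)*(56 + P) = 2*P*(56 + P))
l = 121
a(V) = 2*V/(-193 + V) (a(V) = (2*V)/(-193 + V) = 2*V/(-193 + V))
A(178) + a(l) = 2*178*(56 + 178) + 2*121/(-193 + 121) = 2*178*234 + 2*121/(-72) = 83304 + 2*121*(-1/72) = 83304 - 121/36 = 2998823/36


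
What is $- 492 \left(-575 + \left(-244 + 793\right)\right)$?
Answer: $12792$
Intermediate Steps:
$- 492 \left(-575 + \left(-244 + 793\right)\right) = - 492 \left(-575 + 549\right) = \left(-492\right) \left(-26\right) = 12792$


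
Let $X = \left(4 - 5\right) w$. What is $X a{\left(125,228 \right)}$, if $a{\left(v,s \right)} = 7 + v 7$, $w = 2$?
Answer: $-1764$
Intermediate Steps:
$a{\left(v,s \right)} = 7 + 7 v$
$X = -2$ ($X = \left(4 - 5\right) 2 = \left(-1\right) 2 = -2$)
$X a{\left(125,228 \right)} = - 2 \left(7 + 7 \cdot 125\right) = - 2 \left(7 + 875\right) = \left(-2\right) 882 = -1764$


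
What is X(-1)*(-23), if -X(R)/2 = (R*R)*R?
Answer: -46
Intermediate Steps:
X(R) = -2*R³ (X(R) = -2*R*R*R = -2*R²*R = -2*R³)
X(-1)*(-23) = -2*(-1)³*(-23) = -2*(-1)*(-23) = 2*(-23) = -46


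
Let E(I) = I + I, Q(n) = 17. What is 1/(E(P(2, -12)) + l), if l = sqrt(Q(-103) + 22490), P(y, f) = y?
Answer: -4/22491 + sqrt(22507)/22491 ≈ 0.0064925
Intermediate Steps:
E(I) = 2*I
l = sqrt(22507) (l = sqrt(17 + 22490) = sqrt(22507) ≈ 150.02)
1/(E(P(2, -12)) + l) = 1/(2*2 + sqrt(22507)) = 1/(4 + sqrt(22507))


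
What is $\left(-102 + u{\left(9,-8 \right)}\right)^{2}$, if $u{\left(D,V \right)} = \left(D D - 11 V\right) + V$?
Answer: $3481$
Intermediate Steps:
$u{\left(D,V \right)} = D^{2} - 10 V$ ($u{\left(D,V \right)} = \left(D^{2} - 11 V\right) + V = D^{2} - 10 V$)
$\left(-102 + u{\left(9,-8 \right)}\right)^{2} = \left(-102 - \left(-80 - 9^{2}\right)\right)^{2} = \left(-102 + \left(81 + 80\right)\right)^{2} = \left(-102 + 161\right)^{2} = 59^{2} = 3481$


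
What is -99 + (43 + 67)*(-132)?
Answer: -14619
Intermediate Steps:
-99 + (43 + 67)*(-132) = -99 + 110*(-132) = -99 - 14520 = -14619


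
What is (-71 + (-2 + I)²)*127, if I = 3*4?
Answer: 3683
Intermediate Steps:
I = 12
(-71 + (-2 + I)²)*127 = (-71 + (-2 + 12)²)*127 = (-71 + 10²)*127 = (-71 + 100)*127 = 29*127 = 3683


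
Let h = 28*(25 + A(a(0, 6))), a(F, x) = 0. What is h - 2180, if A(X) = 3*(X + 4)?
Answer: -1144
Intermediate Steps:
A(X) = 12 + 3*X (A(X) = 3*(4 + X) = 12 + 3*X)
h = 1036 (h = 28*(25 + (12 + 3*0)) = 28*(25 + (12 + 0)) = 28*(25 + 12) = 28*37 = 1036)
h - 2180 = 1036 - 2180 = -1144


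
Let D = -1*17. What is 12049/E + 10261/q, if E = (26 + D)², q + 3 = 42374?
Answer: 511359320/3432051 ≈ 149.00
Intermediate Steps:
q = 42371 (q = -3 + 42374 = 42371)
D = -17
E = 81 (E = (26 - 17)² = 9² = 81)
12049/E + 10261/q = 12049/81 + 10261/42371 = 511359320/3432051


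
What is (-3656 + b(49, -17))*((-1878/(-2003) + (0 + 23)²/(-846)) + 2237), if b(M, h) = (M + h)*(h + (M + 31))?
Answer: -3108792779740/847269 ≈ -3.6692e+6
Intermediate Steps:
b(M, h) = (M + h)*(31 + M + h) (b(M, h) = (M + h)*(h + (31 + M)) = (M + h)*(31 + M + h))
(-3656 + b(49, -17))*((-1878/(-2003) + (0 + 23)²/(-846)) + 2237) = (-3656 + (49² + (-17)² + 31*49 + 31*(-17) + 2*49*(-17)))*((-1878/(-2003) + (0 + 23)²/(-846)) + 2237) = (-3656 + (2401 + 289 + 1519 - 527 - 1666))*((-1878*(-1/2003) + 23²*(-1/846)) + 2237) = (-3656 + 2016)*((1878/2003 + 529*(-1/846)) + 2237) = -1640*((1878/2003 - 529/846) + 2237) = -1640*(529201/1694538 + 2237) = -1640*3791210707/1694538 = -3108792779740/847269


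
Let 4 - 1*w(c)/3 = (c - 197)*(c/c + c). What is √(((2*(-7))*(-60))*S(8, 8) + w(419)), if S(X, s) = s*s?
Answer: 2*I*√56487 ≈ 475.34*I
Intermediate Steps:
S(X, s) = s²
w(c) = 12 - 3*(1 + c)*(-197 + c) (w(c) = 12 - 3*(c - 197)*(c/c + c) = 12 - 3*(-197 + c)*(1 + c) = 12 - 3*(1 + c)*(-197 + c))
√(((2*(-7))*(-60))*S(8, 8) + w(419)) = √(((2*(-7))*(-60))*8² + (603 - 3*419² + 588*419)) = √(-14*(-60)*64 + (603 - 3*175561 + 246372)) = √(840*64 + (603 - 526683 + 246372)) = √(53760 - 279708) = √(-225948) = 2*I*√56487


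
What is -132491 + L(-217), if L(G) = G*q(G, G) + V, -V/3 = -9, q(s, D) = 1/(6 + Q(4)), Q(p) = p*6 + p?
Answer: -4503993/34 ≈ -1.3247e+5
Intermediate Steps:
Q(p) = 7*p (Q(p) = 6*p + p = 7*p)
q(s, D) = 1/34 (q(s, D) = 1/(6 + 7*4) = 1/(6 + 28) = 1/34)
V = 27 (V = -3*(-9) = 27)
L(G) = 27 + G/34 (L(G) = G*(1/34) + 27 = G/34 + 27 = 27 + G/34)
-132491 + L(-217) = -132491 + (27 + (1/34)*(-217)) = -132491 + (27 - 217/34) = -132491 + 701/34 = -4503993/34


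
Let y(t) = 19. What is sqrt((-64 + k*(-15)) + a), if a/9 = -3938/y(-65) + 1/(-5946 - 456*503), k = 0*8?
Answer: I*sqrt(802503931581387574)/20394638 ≈ 43.925*I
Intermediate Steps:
k = 0
a = -38043513741/20394638 (a = 9*(-3938/19 + 1/(-5946 - 456*503)) = 9*(-3938*1/19 + (1/503)/(-6402)) = 9*(-3938/19 - 1/6402*1/503) = 9*(-3938/19 - 1/3220206) = 9*(-12681171247/61183914) = -38043513741/20394638 ≈ -1865.4)
sqrt((-64 + k*(-15)) + a) = sqrt((-64 + 0*(-15)) - 38043513741/20394638) = sqrt((-64 + 0) - 38043513741/20394638) = sqrt(-64 - 38043513741/20394638) = sqrt(-39348770573/20394638) = I*sqrt(802503931581387574)/20394638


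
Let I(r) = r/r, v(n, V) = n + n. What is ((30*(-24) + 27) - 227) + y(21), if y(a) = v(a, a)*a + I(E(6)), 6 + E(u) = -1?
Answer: -37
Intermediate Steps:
v(n, V) = 2*n
E(u) = -7 (E(u) = -6 - 1 = -7)
I(r) = 1
y(a) = 1 + 2*a² (y(a) = (2*a)*a + 1 = 2*a² + 1 = 1 + 2*a²)
((30*(-24) + 27) - 227) + y(21) = ((30*(-24) + 27) - 227) + (1 + 2*21²) = ((-720 + 27) - 227) + (1 + 2*441) = (-693 - 227) + (1 + 882) = -920 + 883 = -37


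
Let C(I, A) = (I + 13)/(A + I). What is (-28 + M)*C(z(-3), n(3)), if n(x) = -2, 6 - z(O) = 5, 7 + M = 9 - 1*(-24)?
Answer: 28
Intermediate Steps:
M = 26 (M = -7 + (9 - 1*(-24)) = -7 + (9 + 24) = -7 + 33 = 26)
z(O) = 1 (z(O) = 6 - 1*5 = 6 - 5 = 1)
C(I, A) = (13 + I)/(A + I)
(-28 + M)*C(z(-3), n(3)) = (-28 + 26)*((13 + 1)/(-2 + 1)) = -2*14/(-1) = -(-2)*14 = -2*(-14) = 28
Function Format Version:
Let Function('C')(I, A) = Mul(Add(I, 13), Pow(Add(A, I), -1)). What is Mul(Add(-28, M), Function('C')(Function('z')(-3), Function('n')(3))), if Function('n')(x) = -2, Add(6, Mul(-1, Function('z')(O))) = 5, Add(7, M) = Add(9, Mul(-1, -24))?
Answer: 28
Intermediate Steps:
M = 26 (M = Add(-7, Add(9, Mul(-1, -24))) = Add(-7, Add(9, 24)) = Add(-7, 33) = 26)
Function('z')(O) = 1 (Function('z')(O) = Add(6, Mul(-1, 5)) = Add(6, -5) = 1)
Function('C')(I, A) = Mul(Pow(Add(A, I), -1), Add(13, I)) (Function('C')(I, A) = Mul(Add(13, I), Pow(Add(A, I), -1)) = Mul(Pow(Add(A, I), -1), Add(13, I)))
Mul(Add(-28, M), Function('C')(Function('z')(-3), Function('n')(3))) = Mul(Add(-28, 26), Mul(Pow(Add(-2, 1), -1), Add(13, 1))) = Mul(-2, Mul(Pow(-1, -1), 14)) = Mul(-2, Mul(-1, 14)) = Mul(-2, -14) = 28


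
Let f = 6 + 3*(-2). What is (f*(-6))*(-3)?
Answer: 0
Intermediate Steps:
f = 0 (f = 6 - 6 = 0)
(f*(-6))*(-3) = (0*(-6))*(-3) = 0*(-3) = 0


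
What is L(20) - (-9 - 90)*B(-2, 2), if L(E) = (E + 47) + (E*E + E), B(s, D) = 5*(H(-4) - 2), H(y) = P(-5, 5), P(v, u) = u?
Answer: 1972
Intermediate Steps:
H(y) = 5
B(s, D) = 15 (B(s, D) = 5*(5 - 2) = 5*3 = 15)
L(E) = 47 + E² + 2*E (L(E) = (47 + E) + (E² + E) = (47 + E) + (E + E²) = 47 + E² + 2*E)
L(20) - (-9 - 90)*B(-2, 2) = (47 + 20² + 2*20) - (-9 - 90)*15 = (47 + 400 + 40) - (-99)*15 = 487 - 1*(-1485) = 487 + 1485 = 1972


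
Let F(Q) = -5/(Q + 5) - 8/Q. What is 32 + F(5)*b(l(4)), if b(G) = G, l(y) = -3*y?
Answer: 286/5 ≈ 57.200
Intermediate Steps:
F(Q) = -8/Q - 5/(5 + Q) (F(Q) = -5/(5 + Q) - 8/Q = -8/Q - 5/(5 + Q))
32 + F(5)*b(l(4)) = 32 + ((-40 - 13*5)/(5*(5 + 5)))*(-3*4) = 32 + ((⅕)*(-40 - 65)/10)*(-12) = 32 + ((⅕)*(⅒)*(-105))*(-12) = 32 - 21/10*(-12) = 32 + 126/5 = 286/5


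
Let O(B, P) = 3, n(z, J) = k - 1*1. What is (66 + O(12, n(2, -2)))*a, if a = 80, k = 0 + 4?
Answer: 5520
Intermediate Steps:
k = 4
n(z, J) = 3 (n(z, J) = 4 - 1*1 = 4 - 1 = 3)
(66 + O(12, n(2, -2)))*a = (66 + 3)*80 = 69*80 = 5520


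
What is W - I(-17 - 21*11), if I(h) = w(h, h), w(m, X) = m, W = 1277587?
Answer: 1277835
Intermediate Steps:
I(h) = h
W - I(-17 - 21*11) = 1277587 - (-17 - 21*11) = 1277587 - (-17 - 231) = 1277587 - 1*(-248) = 1277587 + 248 = 1277835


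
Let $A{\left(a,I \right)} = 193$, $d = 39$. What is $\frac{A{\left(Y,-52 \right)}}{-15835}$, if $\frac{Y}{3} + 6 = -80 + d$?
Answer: $- \frac{193}{15835} \approx -0.012188$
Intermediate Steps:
$Y = -141$ ($Y = -18 + 3 \left(-80 + 39\right) = -18 + 3 \left(-41\right) = -18 - 123 = -141$)
$\frac{A{\left(Y,-52 \right)}}{-15835} = \frac{193}{-15835} = 193 \left(- \frac{1}{15835}\right) = - \frac{193}{15835}$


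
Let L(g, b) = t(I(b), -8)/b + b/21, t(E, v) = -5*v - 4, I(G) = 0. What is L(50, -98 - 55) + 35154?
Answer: 4182431/119 ≈ 35147.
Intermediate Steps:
t(E, v) = -4 - 5*v
L(g, b) = 36/b + b/21 (L(g, b) = (-4 - 5*(-8))/b + b/21 = (-4 + 40)/b + b*(1/21) = 36/b + b/21)
L(50, -98 - 55) + 35154 = (36/(-98 - 55) + (-98 - 55)/21) + 35154 = (36/(-153) + (1/21)*(-153)) + 35154 = (36*(-1/153) - 51/7) + 35154 = (-4/17 - 51/7) + 35154 = -895/119 + 35154 = 4182431/119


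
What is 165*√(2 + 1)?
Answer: 165*√3 ≈ 285.79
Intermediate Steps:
165*√(2 + 1) = 165*√3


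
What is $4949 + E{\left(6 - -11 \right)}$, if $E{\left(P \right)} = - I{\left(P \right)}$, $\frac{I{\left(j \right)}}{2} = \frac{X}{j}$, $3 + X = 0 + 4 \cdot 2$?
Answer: $\frac{84123}{17} \approx 4948.4$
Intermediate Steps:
$X = 5$ ($X = -3 + \left(0 + 4 \cdot 2\right) = -3 + \left(0 + 8\right) = -3 + 8 = 5$)
$I{\left(j \right)} = \frac{10}{j}$ ($I{\left(j \right)} = 2 \frac{5}{j} = \frac{10}{j}$)
$E{\left(P \right)} = - \frac{10}{P}$
$4949 + E{\left(6 - -11 \right)} = 4949 - \frac{10}{6 - -11} = 4949 - \frac{10}{6 + 11} = 4949 - \frac{10}{17} = \frac{84123}{17}$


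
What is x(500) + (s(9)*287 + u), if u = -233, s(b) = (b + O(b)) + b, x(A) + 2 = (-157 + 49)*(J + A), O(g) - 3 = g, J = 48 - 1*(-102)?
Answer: -61825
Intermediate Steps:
J = 150 (J = 48 + 102 = 150)
O(g) = 3 + g
x(A) = -16202 - 108*A (x(A) = -2 + (-157 + 49)*(150 + A) = -2 - 108*(150 + A) = -2 + (-16200 - 108*A) = -16202 - 108*A)
s(b) = 3 + 3*b (s(b) = (b + (3 + b)) + b = (3 + 2*b) + b = 3 + 3*b)
x(500) + (s(9)*287 + u) = (-16202 - 108*500) + ((3 + 3*9)*287 - 233) = (-16202 - 54000) + ((3 + 27)*287 - 233) = -70202 + (30*287 - 233) = -70202 + (8610 - 233) = -70202 + 8377 = -61825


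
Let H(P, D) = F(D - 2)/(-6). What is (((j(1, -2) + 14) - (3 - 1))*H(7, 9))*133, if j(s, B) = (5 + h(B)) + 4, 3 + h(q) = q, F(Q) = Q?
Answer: -7448/3 ≈ -2482.7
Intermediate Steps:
h(q) = -3 + q
H(P, D) = ⅓ - D/6 (H(P, D) = (D - 2)/(-6) = (-2 + D)*(-⅙) = ⅓ - D/6)
j(s, B) = 6 + B (j(s, B) = (5 + (-3 + B)) + 4 = (2 + B) + 4 = 6 + B)
(((j(1, -2) + 14) - (3 - 1))*H(7, 9))*133 = ((((6 - 2) + 14) - (3 - 1))*(⅓ - ⅙*9))*133 = (((4 + 14) - 1*2)*(⅓ - 3/2))*133 = ((18 - 2)*(-7/6))*133 = (16*(-7/6))*133 = -56/3*133 = -7448/3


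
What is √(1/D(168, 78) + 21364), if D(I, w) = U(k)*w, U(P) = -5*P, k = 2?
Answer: √3249464205/390 ≈ 146.16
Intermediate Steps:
D(I, w) = -10*w (D(I, w) = (-5*2)*w = -10*w)
√(1/D(168, 78) + 21364) = √(1/(-10*78) + 21364) = √(1/(-780) + 21364) = √(-1/780 + 21364) = √(16663919/780) = √3249464205/390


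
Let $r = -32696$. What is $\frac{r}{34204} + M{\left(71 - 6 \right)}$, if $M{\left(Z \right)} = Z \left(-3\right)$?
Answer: $- \frac{1675619}{8551} \approx -195.96$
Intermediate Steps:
$M{\left(Z \right)} = - 3 Z$
$\frac{r}{34204} + M{\left(71 - 6 \right)} = - \frac{32696}{34204} - 3 \left(71 - 6\right) = \left(-32696\right) \frac{1}{34204} - 3 \left(71 - 6\right) = - \frac{8174}{8551} - 195 = - \frac{1675619}{8551}$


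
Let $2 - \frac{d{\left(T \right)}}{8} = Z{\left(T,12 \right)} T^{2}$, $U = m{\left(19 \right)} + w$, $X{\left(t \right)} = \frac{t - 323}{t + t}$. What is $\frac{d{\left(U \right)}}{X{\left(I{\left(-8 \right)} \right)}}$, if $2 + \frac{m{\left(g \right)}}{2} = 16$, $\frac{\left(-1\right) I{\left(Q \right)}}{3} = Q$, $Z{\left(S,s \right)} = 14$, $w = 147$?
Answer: $\frac{164639232}{299} \approx 5.5063 \cdot 10^{5}$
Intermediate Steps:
$I{\left(Q \right)} = - 3 Q$
$m{\left(g \right)} = 28$ ($m{\left(g \right)} = -4 + 2 \cdot 16 = -4 + 32 = 28$)
$X{\left(t \right)} = \frac{-323 + t}{2 t}$
$U = 175$ ($U = 28 + 147 = 175$)
$d{\left(T \right)} = 16 - 112 T^{2}$ ($d{\left(T \right)} = 16 - 8 \cdot 14 T^{2} = 16 - 112 T^{2}$)
$\frac{d{\left(U \right)}}{X{\left(I{\left(-8 \right)} \right)}} = \frac{16 - 112 \cdot 175^{2}}{\frac{1}{2} \frac{1}{\left(-3\right) \left(-8\right)} \left(-323 - -24\right)} = \frac{16 - 3430000}{\frac{1}{2} \cdot \frac{1}{24} \left(-323 + 24\right)} = \frac{16 - 3430000}{\frac{1}{2} \cdot \frac{1}{24} \left(-299\right)} = - \frac{3429984}{- \frac{299}{48}} = \left(-3429984\right) \left(- \frac{48}{299}\right) = \frac{164639232}{299}$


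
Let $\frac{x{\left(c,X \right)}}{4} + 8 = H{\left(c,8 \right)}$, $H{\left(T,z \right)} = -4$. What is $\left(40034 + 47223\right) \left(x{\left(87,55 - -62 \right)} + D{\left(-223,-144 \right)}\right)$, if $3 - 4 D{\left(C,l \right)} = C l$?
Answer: $- \frac{2818488357}{4} \approx -7.0462 \cdot 10^{8}$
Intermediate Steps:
$x{\left(c,X \right)} = -48$ ($x{\left(c,X \right)} = -32 + 4 \left(-4\right) = -32 - 16 = -48$)
$D{\left(C,l \right)} = \frac{3}{4} - \frac{C l}{4}$
$\left(40034 + 47223\right) \left(x{\left(87,55 - -62 \right)} + D{\left(-223,-144 \right)}\right) = \left(40034 + 47223\right) \left(-48 + \left(\frac{3}{4} - \left(- \frac{223}{4}\right) \left(-144\right)\right)\right) = 87257 \left(-48 + \left(\frac{3}{4} - 8028\right)\right) = 87257 \left(-48 - \frac{32109}{4}\right) = 87257 \left(- \frac{32301}{4}\right) = - \frac{2818488357}{4}$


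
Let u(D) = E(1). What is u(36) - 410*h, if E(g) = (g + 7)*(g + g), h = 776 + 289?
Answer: -436634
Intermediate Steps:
h = 1065
E(g) = 2*g*(7 + g) (E(g) = (7 + g)*(2*g) = 2*g*(7 + g))
u(D) = 16 (u(D) = 2*1*(7 + 1) = 2*1*8 = 16)
u(36) - 410*h = 16 - 410*1065 = 16 - 436650 = -436634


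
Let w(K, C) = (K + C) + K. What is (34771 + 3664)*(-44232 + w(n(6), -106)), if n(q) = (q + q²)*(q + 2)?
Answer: -1678302710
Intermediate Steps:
n(q) = (2 + q)*(q + q²) (n(q) = (q + q²)*(2 + q) = (2 + q)*(q + q²))
w(K, C) = C + 2*K (w(K, C) = (C + K) + K = C + 2*K)
(34771 + 3664)*(-44232 + w(n(6), -106)) = (34771 + 3664)*(-44232 + (-106 + 2*(6*(2 + 6² + 3*6)))) = 38435*(-44232 + (-106 + 2*(6*(2 + 36 + 18)))) = 38435*(-44232 + (-106 + 2*(6*56))) = 38435*(-44232 + (-106 + 2*336)) = 38435*(-44232 + (-106 + 672)) = 38435*(-44232 + 566) = 38435*(-43666) = -1678302710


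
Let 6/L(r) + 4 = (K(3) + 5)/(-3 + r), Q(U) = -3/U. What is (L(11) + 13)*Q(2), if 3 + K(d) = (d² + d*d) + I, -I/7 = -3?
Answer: -55/2 ≈ -27.500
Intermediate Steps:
I = 21 (I = -7*(-3) = 21)
K(d) = 18 + 2*d² (K(d) = -3 + ((d² + d*d) + 21) = -3 + ((d² + d²) + 21) = -3 + (2*d² + 21) = -3 + (21 + 2*d²) = 18 + 2*d²)
L(r) = 6/(-4 + 41/(-3 + r)) (L(r) = 6/(-4 + ((18 + 2*3²) + 5)/(-3 + r)) = 6/(-4 + ((18 + 2*9) + 5)/(-3 + r)) = 6/(-4 + ((18 + 18) + 5)/(-3 + r)) = 6/(-4 + (36 + 5)/(-3 + r)) = 6/(-4 + 41/(-3 + r)))
(L(11) + 13)*Q(2) = (6*(-3 + 11)/(53 - 4*11) + 13)*(-3/2) = (6*8/(53 - 44) + 13)*(-3*½) = (6*8/9 + 13)*(-3/2) = (6*(⅑)*8 + 13)*(-3/2) = (16/3 + 13)*(-3/2) = (55/3)*(-3/2) = -55/2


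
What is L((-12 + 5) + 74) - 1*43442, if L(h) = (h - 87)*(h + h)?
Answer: -46122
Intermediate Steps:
L(h) = 2*h*(-87 + h) (L(h) = (-87 + h)*(2*h) = 2*h*(-87 + h))
L((-12 + 5) + 74) - 1*43442 = 2*((-12 + 5) + 74)*(-87 + ((-12 + 5) + 74)) - 1*43442 = 2*(-7 + 74)*(-87 + (-7 + 74)) - 43442 = 2*67*(-87 + 67) - 43442 = 2*67*(-20) - 43442 = -2680 - 43442 = -46122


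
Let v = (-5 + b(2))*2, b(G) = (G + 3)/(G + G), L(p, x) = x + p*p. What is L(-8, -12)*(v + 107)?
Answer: 5174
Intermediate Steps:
L(p, x) = x + p**2
b(G) = (3 + G)/(2*G) (b(G) = (3 + G)/((2*G)) = (3 + G)*(1/(2*G)) = (3 + G)/(2*G))
v = -15/2 (v = (-5 + (1/2)*(3 + 2)/2)*2 = (-5 + (1/2)*(1/2)*5)*2 = (-5 + 5/4)*2 = -15/4*2 = -15/2 ≈ -7.5000)
L(-8, -12)*(v + 107) = (-12 + (-8)**2)*(-15/2 + 107) = (-12 + 64)*(199/2) = 52*(199/2) = 5174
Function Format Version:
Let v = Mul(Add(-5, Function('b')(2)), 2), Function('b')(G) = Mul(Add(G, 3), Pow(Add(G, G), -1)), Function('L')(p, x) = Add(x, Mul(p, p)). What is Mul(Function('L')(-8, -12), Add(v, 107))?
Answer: 5174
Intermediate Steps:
Function('L')(p, x) = Add(x, Pow(p, 2))
Function('b')(G) = Mul(Rational(1, 2), Pow(G, -1), Add(3, G)) (Function('b')(G) = Mul(Add(3, G), Pow(Mul(2, G), -1)) = Mul(Add(3, G), Mul(Rational(1, 2), Pow(G, -1))) = Mul(Rational(1, 2), Pow(G, -1), Add(3, G)))
v = Rational(-15, 2) (v = Mul(Add(-5, Mul(Rational(1, 2), Pow(2, -1), Add(3, 2))), 2) = Mul(Add(-5, Mul(Rational(1, 2), Rational(1, 2), 5)), 2) = Mul(Add(-5, Rational(5, 4)), 2) = Mul(Rational(-15, 4), 2) = Rational(-15, 2) ≈ -7.5000)
Mul(Function('L')(-8, -12), Add(v, 107)) = Mul(Add(-12, Pow(-8, 2)), Add(Rational(-15, 2), 107)) = Mul(Add(-12, 64), Rational(199, 2)) = Mul(52, Rational(199, 2)) = 5174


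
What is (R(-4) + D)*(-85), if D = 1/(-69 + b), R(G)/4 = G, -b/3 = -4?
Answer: 77605/57 ≈ 1361.5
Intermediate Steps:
b = 12 (b = -3*(-4) = 12)
R(G) = 4*G
D = -1/57 (D = 1/(-69 + 12) = 1/(-57) = -1/57 ≈ -0.017544)
(R(-4) + D)*(-85) = (4*(-4) - 1/57)*(-85) = (-16 - 1/57)*(-85) = -913/57*(-85) = 77605/57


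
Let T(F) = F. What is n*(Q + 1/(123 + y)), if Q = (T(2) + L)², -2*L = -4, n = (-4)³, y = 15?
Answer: -70688/69 ≈ -1024.5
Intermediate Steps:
n = -64
L = 2 (L = -½*(-4) = 2)
Q = 16 (Q = (2 + 2)² = 4² = 16)
n*(Q + 1/(123 + y)) = -64*(16 + 1/(123 + 15)) = -64*(16 + 1/138) = -64*2209/138 = -70688/69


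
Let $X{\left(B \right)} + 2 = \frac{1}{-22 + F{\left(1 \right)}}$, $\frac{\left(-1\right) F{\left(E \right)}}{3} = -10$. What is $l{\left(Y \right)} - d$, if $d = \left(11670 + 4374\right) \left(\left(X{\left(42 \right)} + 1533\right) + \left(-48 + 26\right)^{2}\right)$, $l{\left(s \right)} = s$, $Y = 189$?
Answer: $- \frac{64660953}{2} \approx -3.233 \cdot 10^{7}$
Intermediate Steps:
$F{\left(E \right)} = 30$ ($F{\left(E \right)} = \left(-3\right) \left(-10\right) = 30$)
$X{\left(B \right)} = - \frac{15}{8}$ ($X{\left(B \right)} = -2 + \frac{1}{-22 + 30} = -2 + \frac{1}{8} = - \frac{15}{8}$)
$d = \frac{64661331}{2}$ ($d = \left(11670 + 4374\right) \left(\left(- \frac{15}{8} + 1533\right) + \left(-48 + 26\right)^{2}\right) = 16044 \left(\frac{12249}{8} + \left(-22\right)^{2}\right) = 16044 \left(\frac{12249}{8} + 484\right) = 16044 \cdot \frac{16121}{8} = \frac{64661331}{2} \approx 3.2331 \cdot 10^{7}$)
$l{\left(Y \right)} - d = 189 - \frac{64661331}{2} = - \frac{64660953}{2}$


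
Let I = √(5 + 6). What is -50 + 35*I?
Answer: -50 + 35*√11 ≈ 66.082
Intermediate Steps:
I = √11 ≈ 3.3166
-50 + 35*I = -50 + 35*√11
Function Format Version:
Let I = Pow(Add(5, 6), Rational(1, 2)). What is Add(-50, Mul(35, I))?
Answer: Add(-50, Mul(35, Pow(11, Rational(1, 2)))) ≈ 66.082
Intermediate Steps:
I = Pow(11, Rational(1, 2)) ≈ 3.3166
Add(-50, Mul(35, I)) = Add(-50, Mul(35, Pow(11, Rational(1, 2))))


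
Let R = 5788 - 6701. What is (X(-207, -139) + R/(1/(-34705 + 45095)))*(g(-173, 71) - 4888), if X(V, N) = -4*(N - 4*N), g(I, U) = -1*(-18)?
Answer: 46205284060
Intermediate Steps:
R = -913
g(I, U) = 18
X(V, N) = 12*N (X(V, N) = -(-12)*N = 12*N)
(X(-207, -139) + R/(1/(-34705 + 45095)))*(g(-173, 71) - 4888) = (12*(-139) - 913/(1/(-34705 + 45095)))*(18 - 4888) = (-1668 - 913/(1/10390))*(-4870) = (-1668 - 913/1/10390)*(-4870) = (-1668 - 913*10390)*(-4870) = (-1668 - 9486070)*(-4870) = -9487738*(-4870) = 46205284060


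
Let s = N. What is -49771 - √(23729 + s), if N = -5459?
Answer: -49771 - 3*√2030 ≈ -49906.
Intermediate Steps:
s = -5459
-49771 - √(23729 + s) = -49771 - √(23729 - 5459) = -49771 - √18270 = -49771 - 3*√2030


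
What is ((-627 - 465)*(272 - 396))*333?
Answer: 45090864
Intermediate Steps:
((-627 - 465)*(272 - 396))*333 = -1092*(-124)*333 = 135408*333 = 45090864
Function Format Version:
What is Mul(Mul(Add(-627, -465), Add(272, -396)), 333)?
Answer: 45090864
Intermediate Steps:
Mul(Mul(Add(-627, -465), Add(272, -396)), 333) = Mul(Mul(-1092, -124), 333) = Mul(135408, 333) = 45090864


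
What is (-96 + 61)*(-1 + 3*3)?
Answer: -280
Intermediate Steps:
(-96 + 61)*(-1 + 3*3) = -35*(-1 + 9) = -35*8 = -280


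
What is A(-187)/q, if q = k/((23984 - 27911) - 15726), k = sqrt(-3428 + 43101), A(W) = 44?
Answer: -864732*sqrt(39673)/39673 ≈ -4341.4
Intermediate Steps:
k = sqrt(39673) ≈ 199.18
q = -sqrt(39673)/19653 (q = sqrt(39673)/((23984 - 27911) - 15726) = sqrt(39673)/(-3927 - 15726) = sqrt(39673)/(-19653) = sqrt(39673)*(-1/19653) = -sqrt(39673)/19653 ≈ -0.010135)
A(-187)/q = 44/((-sqrt(39673)/19653)) = 44*(-19653*sqrt(39673)/39673) = -864732*sqrt(39673)/39673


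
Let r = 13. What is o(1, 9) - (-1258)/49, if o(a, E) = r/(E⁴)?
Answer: 8254375/321489 ≈ 25.675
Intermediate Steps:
o(a, E) = 13/E⁴ (o(a, E) = 13/(E⁴) = 13/E⁴)
o(1, 9) - (-1258)/49 = 13/9⁴ - (-1258)/49 = 13*(1/6561) - (-1258)/49 = 13/6561 - 37*(-34/49) = 13/6561 + 1258/49 = 8254375/321489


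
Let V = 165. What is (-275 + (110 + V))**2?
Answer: 0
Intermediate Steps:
(-275 + (110 + V))**2 = (-275 + (110 + 165))**2 = (-275 + 275)**2 = 0**2 = 0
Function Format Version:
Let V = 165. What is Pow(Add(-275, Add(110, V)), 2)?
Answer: 0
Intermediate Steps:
Pow(Add(-275, Add(110, V)), 2) = Pow(Add(-275, Add(110, 165)), 2) = Pow(Add(-275, 275), 2) = Pow(0, 2) = 0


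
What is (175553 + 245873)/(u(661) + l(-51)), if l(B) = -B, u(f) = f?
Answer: 210713/356 ≈ 591.89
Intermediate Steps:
(175553 + 245873)/(u(661) + l(-51)) = (175553 + 245873)/(661 - 1*(-51)) = 421426/(661 + 51) = 421426/712 = 421426*(1/712) = 210713/356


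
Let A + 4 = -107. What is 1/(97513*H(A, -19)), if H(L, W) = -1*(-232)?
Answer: 1/22623016 ≈ 4.4203e-8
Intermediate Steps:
A = -111 (A = -4 - 107 = -111)
H(L, W) = 232
1/(97513*H(A, -19)) = 1/(97513*232) = (1/97513)*(1/232) = 1/22623016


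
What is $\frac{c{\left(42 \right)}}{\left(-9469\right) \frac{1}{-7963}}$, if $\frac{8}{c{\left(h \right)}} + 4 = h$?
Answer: $\frac{31852}{179911} \approx 0.17704$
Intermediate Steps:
$c{\left(h \right)} = \frac{8}{-4 + h}$
$\frac{c{\left(42 \right)}}{\left(-9469\right) \frac{1}{-7963}} = \frac{8 \frac{1}{-4 + 42}}{\left(-9469\right) \frac{1}{-7963}} = \frac{8 \cdot \frac{1}{38}}{\left(-9469\right) \left(- \frac{1}{7963}\right)} = \frac{8 \cdot \frac{1}{38}}{\frac{9469}{7963}} = \frac{4}{19} \cdot \frac{7963}{9469} = \frac{31852}{179911}$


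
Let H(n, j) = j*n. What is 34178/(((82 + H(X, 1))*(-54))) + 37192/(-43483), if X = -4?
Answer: -821407339/91575198 ≈ -8.9698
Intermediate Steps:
34178/(((82 + H(X, 1))*(-54))) + 37192/(-43483) = 34178/(((82 + 1*(-4))*(-54))) + 37192/(-43483) = 34178/(((82 - 4)*(-54))) + 37192*(-1/43483) = 34178/((78*(-54))) - 37192/43483 = 34178/(-4212) - 37192/43483 = 34178*(-1/4212) - 37192/43483 = -17089/2106 - 37192/43483 = -821407339/91575198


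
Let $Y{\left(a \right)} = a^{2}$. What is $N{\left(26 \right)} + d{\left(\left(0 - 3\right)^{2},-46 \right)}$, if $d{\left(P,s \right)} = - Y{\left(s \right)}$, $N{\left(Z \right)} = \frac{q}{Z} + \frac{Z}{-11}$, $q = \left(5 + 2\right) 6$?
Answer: $- \frac{302695}{143} \approx -2116.8$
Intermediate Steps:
$q = 42$ ($q = 7 \cdot 6 = 42$)
$N{\left(Z \right)} = \frac{42}{Z} - \frac{Z}{11}$ ($N{\left(Z \right)} = \frac{42}{Z} + \frac{Z}{-11} = \frac{42}{Z} + Z \left(- \frac{1}{11}\right) = \frac{42}{Z} - \frac{Z}{11}$)
$d{\left(P,s \right)} = - s^{2}$
$N{\left(26 \right)} + d{\left(\left(0 - 3\right)^{2},-46 \right)} = \left(\frac{42}{26} - \frac{26}{11}\right) - \left(-46\right)^{2} = \left(42 \cdot \frac{1}{26} - \frac{26}{11}\right) - 2116 = \left(\frac{21}{13} - \frac{26}{11}\right) - 2116 = - \frac{107}{143} - 2116 = - \frac{302695}{143}$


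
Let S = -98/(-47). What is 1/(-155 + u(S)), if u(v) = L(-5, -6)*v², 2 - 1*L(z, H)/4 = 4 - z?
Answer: -2209/611307 ≈ -0.0036136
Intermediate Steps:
L(z, H) = -8 + 4*z (L(z, H) = 8 - 4*(4 - z) = 8 + (-16 + 4*z) = -8 + 4*z)
S = 98/47 (S = -98*(-1/47) = 98/47 ≈ 2.0851)
u(v) = -28*v² (u(v) = (-8 + 4*(-5))*v² = (-8 - 20)*v² = -28*v²)
1/(-155 + u(S)) = 1/(-155 - 28*(98/47)²) = 1/(-155 - 28*9604/2209) = 1/(-155 - 268912/2209) = 1/(-611307/2209) = -2209/611307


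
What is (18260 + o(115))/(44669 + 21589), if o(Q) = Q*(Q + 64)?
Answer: 38845/66258 ≈ 0.58627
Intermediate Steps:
o(Q) = Q*(64 + Q)
(18260 + o(115))/(44669 + 21589) = (18260 + 115*(64 + 115))/(44669 + 21589) = (18260 + 115*179)/66258 = (18260 + 20585)*(1/66258) = 38845*(1/66258) = 38845/66258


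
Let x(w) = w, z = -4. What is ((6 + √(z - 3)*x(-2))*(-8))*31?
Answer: -1488 + 496*I*√7 ≈ -1488.0 + 1312.3*I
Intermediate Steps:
((6 + √(z - 3)*x(-2))*(-8))*31 = ((6 + √(-4 - 3)*(-2))*(-8))*31 = ((6 + √(-7)*(-2))*(-8))*31 = ((6 + (I*√7)*(-2))*(-8))*31 = ((6 - 2*I*√7)*(-8))*31 = (-48 + 16*I*√7)*31 = -1488 + 496*I*√7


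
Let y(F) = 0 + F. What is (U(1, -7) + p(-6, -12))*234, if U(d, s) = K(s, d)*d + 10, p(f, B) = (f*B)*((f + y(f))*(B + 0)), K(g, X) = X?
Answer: 2428686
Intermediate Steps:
y(F) = F
p(f, B) = 2*B**2*f**2 (p(f, B) = (f*B)*((f + f)*(B + 0)) = (B*f)*((2*f)*B) = (B*f)*(2*B*f) = 2*B**2*f**2)
U(d, s) = 10 + d**2 (U(d, s) = d*d + 10 = d**2 + 10 = 10 + d**2)
(U(1, -7) + p(-6, -12))*234 = ((10 + 1**2) + 2*(-12)**2*(-6)**2)*234 = ((10 + 1) + 2*144*36)*234 = (11 + 10368)*234 = 10379*234 = 2428686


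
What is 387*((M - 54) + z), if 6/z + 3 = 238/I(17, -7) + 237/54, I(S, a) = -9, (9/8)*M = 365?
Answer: 47160766/451 ≈ 1.0457e+5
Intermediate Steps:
M = 2920/9 (M = (8/9)*365 = 2920/9 ≈ 324.44)
z = -108/451 (z = 6/(-3 + (238/(-9) + 237/54)) = 6/(-3 + (238*(-1/9) + 237*(1/54))) = 6/(-3 + (-238/9 + 79/18)) = 6/(-3 - 397/18) = 6/(-451/18) = 6*(-18/451) = -108/451 ≈ -0.23947)
387*((M - 54) + z) = 387*((2920/9 - 54) - 108/451) = 387*(2434/9 - 108/451) = 387*(1096762/4059) = 47160766/451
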